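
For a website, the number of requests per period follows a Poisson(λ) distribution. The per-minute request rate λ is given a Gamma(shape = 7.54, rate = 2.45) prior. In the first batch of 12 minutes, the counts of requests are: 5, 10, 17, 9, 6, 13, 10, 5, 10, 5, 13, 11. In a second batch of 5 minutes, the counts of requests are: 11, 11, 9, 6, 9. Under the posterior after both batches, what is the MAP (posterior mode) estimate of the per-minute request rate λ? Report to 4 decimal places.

With a Gamma(shape α, rate β) prior, the Poisson likelihood is conjugate: the posterior is Gamma(α + ΣXᵢ, β + n).
Batch 1: sum of counts S = 114 over n = 12 minutes.
After batch 1: Gamma(α+S, β+n) = Gamma(7.54+114, 2.45+12) = Gamma(121.54, 14.45).
Batch 2: sum of counts S = 46 over n = 5 minutes.
After batch 2: Gamma(α+S, β+n) = Gamma(121.54+46, 14.45+5) = Gamma(167.54, 19.45).
Mode of Gamma(α,β) for α≥1 is (α−1)/β = 166.54/19.45 = 8.5625.

8.5625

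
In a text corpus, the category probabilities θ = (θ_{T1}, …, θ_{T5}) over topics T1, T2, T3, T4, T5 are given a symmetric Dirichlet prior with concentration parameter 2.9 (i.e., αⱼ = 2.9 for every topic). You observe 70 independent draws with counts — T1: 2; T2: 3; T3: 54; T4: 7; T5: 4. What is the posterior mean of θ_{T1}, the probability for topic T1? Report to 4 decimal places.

The Dirichlet prior is conjugate to the Multinomial likelihood: each posterior αⱼ = prior αⱼ + observed count nⱼ.
Posterior concentration: (4.9, 5.9, 56.9, 9.9, 6.9), total = 84.5.
E[θ_{T1}|data] = α_{T1}/Σα = 4.9/84.5 = 0.0580.

0.0580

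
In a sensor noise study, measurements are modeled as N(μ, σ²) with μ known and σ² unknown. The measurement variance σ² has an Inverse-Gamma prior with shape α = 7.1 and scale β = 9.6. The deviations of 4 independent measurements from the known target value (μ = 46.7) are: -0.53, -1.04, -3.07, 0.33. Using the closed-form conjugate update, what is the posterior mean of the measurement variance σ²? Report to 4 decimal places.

1.8578

With known mean μ and an Inverse-Gamma(α, β) prior on σ², the Normal likelihood is conjugate: posterior is Inv-Gamma(α + n/2, β + Σ(xᵢ−μ)²/2).
Σ(xᵢ−μ)² = (-0.53)² + (-1.04)² + (-3.07)² + (0.33)² = 10.8963.
Posterior: Inv-Gamma(7.1 + 4/2, 9.6 + 10.8963/2) = Inv-Gamma(9.10, 15.04815).
E[σ²|data] = β/(α−1) = 15.04815/8.10 = 1.8578.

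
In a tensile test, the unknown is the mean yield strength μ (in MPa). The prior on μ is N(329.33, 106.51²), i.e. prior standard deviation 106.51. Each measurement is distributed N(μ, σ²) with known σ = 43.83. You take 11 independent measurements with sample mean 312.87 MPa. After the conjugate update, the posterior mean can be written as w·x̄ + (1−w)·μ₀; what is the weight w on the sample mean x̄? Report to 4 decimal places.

0.9848

For Normal data with known variance σ², a Normal(μ₀, σ₀²) prior on μ is conjugate. Posterior precision = 1/σ₀² + n/σ²; posterior mean is the precision-weighted average of μ₀ and x̄.
σ₀² = 106.51² = 11344.3801, σ² = 43.83² = 1921.0689. Prior precision 1/σ₀² = 1/11344.3801; data precision n/σ² = 11/1921.0689.
w = (n/σ²)/(1/σ₀² + n/σ²) = n·σ₀²/(σ² + n·σ₀²) = 11·11344.3801/(1921.0689 + 11·11344.3801) = 124788.1811/126709.25 = 0.9848.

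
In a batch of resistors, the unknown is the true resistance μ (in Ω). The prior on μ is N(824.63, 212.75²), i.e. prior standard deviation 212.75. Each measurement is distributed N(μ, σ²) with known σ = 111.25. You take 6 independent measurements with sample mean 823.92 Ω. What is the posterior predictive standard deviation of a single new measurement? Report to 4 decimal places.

119.7890

For Normal data with known variance σ², a Normal(μ₀, σ₀²) prior on μ is conjugate. Posterior precision = 1/σ₀² + n/σ²; posterior mean is the precision-weighted average of μ₀ and x̄.
σ₀² = 212.75² = 45262.5625, σ² = 111.25² = 12376.5625; σ² + n·σ₀² = 12376.5625 + 6·45262.5625 = 283951.9375.
Posterior precision = 1/σ₀² + n/σ² = 1/45262.5625 + 6/12376.5625 = (σ² + n·σ₀²)/(σ₀²σ²) = 283951.9375/(45262.5625·12376.5625); posterior variance σₙ² = σ₀²σ²/(σ² + n·σ₀²) = 45262.5625·12376.5625/283951.9375 = 1972.851246.
Predictive variance for one new observation = σₙ² + σ² = 45262.5625·12376.5625/283951.9375 + 12376.5625 = σ²·(σ₀² + 283951.9375)/283951.9375 = 12376.5625·329214.5/283951.9375 = 14349.413746; SD = √(12376.5625·329214.5/283951.9375) = 119.7890.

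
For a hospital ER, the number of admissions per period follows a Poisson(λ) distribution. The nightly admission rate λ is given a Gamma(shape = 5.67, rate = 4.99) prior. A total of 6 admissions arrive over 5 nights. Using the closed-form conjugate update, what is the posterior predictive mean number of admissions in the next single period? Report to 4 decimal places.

1.1682

With a Gamma(shape α, rate β) prior, the Poisson likelihood is conjugate: the posterior is Gamma(α + ΣXᵢ, β + n).
Posterior: Gamma(α+S, β+n) = Gamma(5.67+6, 4.99+5) = Gamma(11.67, 9.99).
The predictive distribution for one future period is NegBinom with mean α/β = 1.1682.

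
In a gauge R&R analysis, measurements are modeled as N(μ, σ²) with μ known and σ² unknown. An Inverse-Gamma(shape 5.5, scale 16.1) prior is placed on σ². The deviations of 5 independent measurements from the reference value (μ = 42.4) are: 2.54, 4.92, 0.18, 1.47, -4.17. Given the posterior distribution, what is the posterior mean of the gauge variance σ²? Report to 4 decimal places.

With known mean μ and an Inverse-Gamma(α, β) prior on σ², the Normal likelihood is conjugate: posterior is Inv-Gamma(α + n/2, β + Σ(xᵢ−μ)²/2).
Σ(xᵢ−μ)² = (2.54)² + (4.92)² + (0.18)² + (1.47)² + (-4.17)² = 50.2402.
Posterior: Inv-Gamma(5.5 + 5/2, 16.1 + 50.2402/2) = Inv-Gamma(8.00, 41.22010).
E[σ²|data] = β/(α−1) = 41.22010/7.00 = 5.8886.

5.8886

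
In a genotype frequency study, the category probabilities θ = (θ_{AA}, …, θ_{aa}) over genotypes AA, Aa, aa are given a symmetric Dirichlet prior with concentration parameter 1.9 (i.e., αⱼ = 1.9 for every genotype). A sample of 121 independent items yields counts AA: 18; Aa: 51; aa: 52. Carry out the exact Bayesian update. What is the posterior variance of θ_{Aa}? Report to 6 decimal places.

The Dirichlet prior is conjugate to the Multinomial likelihood: each posterior αⱼ = prior αⱼ + observed count nⱼ.
Posterior concentration: (19.9, 52.9, 53.9), total = 126.7.
Var[θ_j] = α_j(Σα−α_j)/((Σα)²(Σα+1)) = 52.9·73.8/(126.7²·127.7) = 0.001904.

0.001904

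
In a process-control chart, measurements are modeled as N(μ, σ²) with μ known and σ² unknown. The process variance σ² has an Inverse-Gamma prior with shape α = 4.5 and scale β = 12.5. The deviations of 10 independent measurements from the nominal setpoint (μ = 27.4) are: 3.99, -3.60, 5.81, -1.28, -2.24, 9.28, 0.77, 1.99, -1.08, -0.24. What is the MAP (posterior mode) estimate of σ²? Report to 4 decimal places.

8.8661

With known mean μ and an Inverse-Gamma(α, β) prior on σ², the Normal likelihood is conjugate: posterior is Inv-Gamma(α + n/2, β + Σ(xᵢ−μ)²/2).
Σ(xᵢ−μ)² = (3.99)² + (-3.60)² + (5.81)² + (-1.28)² + (-2.24)² + (9.28)² + (0.77)² + (1.99)² + (-1.08)² + (-0.24)² = 161.1876.
Posterior: Inv-Gamma(4.5 + 10/2, 12.5 + 161.1876/2) = Inv-Gamma(9.50, 93.09380).
Mode = β/(α+1) = 93.09380/10.50 = 8.8661.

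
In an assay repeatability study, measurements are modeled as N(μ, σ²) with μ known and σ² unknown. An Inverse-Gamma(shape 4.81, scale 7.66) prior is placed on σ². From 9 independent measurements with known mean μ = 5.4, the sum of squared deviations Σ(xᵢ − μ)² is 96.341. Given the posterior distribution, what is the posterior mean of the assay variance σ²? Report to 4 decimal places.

6.7185

With known mean μ and an Inverse-Gamma(α, β) prior on σ², the Normal likelihood is conjugate: posterior is Inv-Gamma(α + n/2, β + Σ(xᵢ−μ)²/2).
Posterior: Inv-Gamma(4.81 + 9/2, 7.66 + 96.341/2) = Inv-Gamma(9.31, 55.8305).
E[σ²|data] = β/(α−1) = 55.8305/8.31 = 6.7185.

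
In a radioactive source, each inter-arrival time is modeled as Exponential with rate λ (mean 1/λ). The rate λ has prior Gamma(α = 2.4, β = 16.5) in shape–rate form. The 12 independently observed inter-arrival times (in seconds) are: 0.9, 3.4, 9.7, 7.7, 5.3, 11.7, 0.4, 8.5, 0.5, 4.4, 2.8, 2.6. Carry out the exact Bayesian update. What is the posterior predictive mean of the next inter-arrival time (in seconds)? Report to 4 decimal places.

With a Gamma(shape α, rate β) prior on the exponential rate λ, the posterior after n observations with total T = Σxᵢ is Gamma(α+n, β+T).
Sum of observations T = 57.9 seconds; n = 12.
Posterior: Gamma(2.4+12, 16.5+57.9) = Gamma(14.4, 74.4).
The predictive distribution for the next observation is Lomax; its mean is β/(α−1) = 74.4/13.4 = 5.5522.

5.5522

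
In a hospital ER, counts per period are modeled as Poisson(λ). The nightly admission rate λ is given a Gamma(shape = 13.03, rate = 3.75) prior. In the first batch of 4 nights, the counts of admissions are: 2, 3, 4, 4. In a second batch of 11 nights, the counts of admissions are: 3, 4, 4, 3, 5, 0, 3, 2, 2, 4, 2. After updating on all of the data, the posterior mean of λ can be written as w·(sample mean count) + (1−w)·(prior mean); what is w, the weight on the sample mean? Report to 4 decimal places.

With a Gamma(shape α, rate β) prior, the Poisson likelihood is conjugate: the posterior is Gamma(α + ΣXᵢ, β + n).
Total number of nights: n = 4 + 11 = 15.
Posterior mean = (α₀+S)/(β₀+n) = [n/(β₀+n)]·(S/n) + [β₀/(β₀+n)]·(α₀/β₀), so only n and β₀ enter the weight.
Weight on data w = n/(β₀+n) = 15/(3.75+15) = 15/18.75 = 0.8000.

0.8000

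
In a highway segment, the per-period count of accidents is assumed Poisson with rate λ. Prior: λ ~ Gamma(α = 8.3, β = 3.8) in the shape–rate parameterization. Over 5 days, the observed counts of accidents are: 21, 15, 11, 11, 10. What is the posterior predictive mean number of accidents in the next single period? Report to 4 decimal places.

With a Gamma(shape α, rate β) prior, the Poisson likelihood is conjugate: the posterior is Gamma(α + ΣXᵢ, β + n).
Sum of counts S = 68 over n = 5 days.
Posterior: Gamma(α+S, β+n) = Gamma(8.3+68, 3.8+5) = Gamma(76.3, 8.8).
The predictive distribution for one future period is NegBinom with mean α/β = 8.6705.

8.6705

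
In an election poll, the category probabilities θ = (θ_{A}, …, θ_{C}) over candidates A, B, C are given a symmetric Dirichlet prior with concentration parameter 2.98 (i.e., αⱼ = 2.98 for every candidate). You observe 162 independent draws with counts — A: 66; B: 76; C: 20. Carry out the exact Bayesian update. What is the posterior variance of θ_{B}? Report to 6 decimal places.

The Dirichlet prior is conjugate to the Multinomial likelihood: each posterior αⱼ = prior αⱼ + observed count nⱼ.
Posterior concentration: (68.98, 78.98, 22.98), total = 170.94.
Var[θ_j] = α_j(Σα−α_j)/((Σα)²(Σα+1)) = 78.98·91.96/(170.94²·171.94) = 0.001446.

0.001446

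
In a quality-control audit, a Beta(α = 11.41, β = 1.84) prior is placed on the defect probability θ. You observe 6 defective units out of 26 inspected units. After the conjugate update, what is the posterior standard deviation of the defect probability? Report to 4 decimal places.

0.0783

The Beta prior is conjugate to a Binomial/Bernoulli likelihood; the update adds successes to α and failures to β.
Posterior: Beta(α+k, β+n−k) = Beta(11.41+6, 1.84+20) = Beta(17.41, 21.84).
Var = αβ/((α+β)²(α+β+1)) = 17.41·21.84/(39.25²·40.25) = 0.00613206; SD = √0.00613206 = 0.0783.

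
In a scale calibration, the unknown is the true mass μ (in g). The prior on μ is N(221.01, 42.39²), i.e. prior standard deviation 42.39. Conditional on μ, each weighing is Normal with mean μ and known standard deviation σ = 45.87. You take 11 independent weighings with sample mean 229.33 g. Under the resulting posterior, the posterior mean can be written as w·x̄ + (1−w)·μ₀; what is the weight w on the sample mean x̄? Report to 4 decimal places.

0.9038

For Normal data with known variance σ², a Normal(μ₀, σ₀²) prior on μ is conjugate. Posterior precision = 1/σ₀² + n/σ²; posterior mean is the precision-weighted average of μ₀ and x̄.
σ₀² = 42.39² = 1796.9121, σ² = 45.87² = 2104.0569. Prior precision 1/σ₀² = 1/1796.9121; data precision n/σ² = 11/2104.0569.
w = (n/σ²)/(1/σ₀² + n/σ²) = n·σ₀²/(σ² + n·σ₀²) = 11·1796.9121/(2104.0569 + 11·1796.9121) = 19766.0331/21870.09 = 0.9038.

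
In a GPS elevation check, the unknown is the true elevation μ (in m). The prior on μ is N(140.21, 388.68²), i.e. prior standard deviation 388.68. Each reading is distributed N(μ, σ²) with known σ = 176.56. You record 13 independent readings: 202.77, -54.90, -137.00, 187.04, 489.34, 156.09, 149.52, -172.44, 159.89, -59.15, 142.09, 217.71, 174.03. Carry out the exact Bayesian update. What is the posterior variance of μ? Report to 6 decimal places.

2360.488578

For Normal data with known variance σ², a Normal(μ₀, σ₀²) prior on μ is conjugate. Posterior precision = 1/σ₀² + n/σ²; posterior mean is the precision-weighted average of μ₀ and x̄.
σ₀² = 388.68² = 151072.1424, σ² = 176.56² = 31173.4336; σ² + n·σ₀² = 31173.4336 + 13·151072.1424 = 1995111.2848.
Posterior precision = 1/σ₀² + n/σ² = 1/151072.1424 + 13/31173.4336 = (σ² + n·σ₀²)/(σ₀²σ²) = 1995111.2848/(151072.1424·31173.4336); posterior variance σₙ² = σ₀²σ²/(σ² + n·σ₀²) = 151072.1424·31173.4336/1995111.2848 = 2360.488578.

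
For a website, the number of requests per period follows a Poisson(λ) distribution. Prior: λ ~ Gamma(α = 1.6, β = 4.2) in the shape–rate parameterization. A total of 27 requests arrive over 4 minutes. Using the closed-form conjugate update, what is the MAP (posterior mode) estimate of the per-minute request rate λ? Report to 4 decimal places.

With a Gamma(shape α, rate β) prior, the Poisson likelihood is conjugate: the posterior is Gamma(α + ΣXᵢ, β + n).
Posterior: Gamma(α+S, β+n) = Gamma(1.6+27, 4.2+4) = Gamma(28.6, 8.2).
Mode of Gamma(α,β) for α≥1 is (α−1)/β = 27.6/8.2 = 3.3659.

3.3659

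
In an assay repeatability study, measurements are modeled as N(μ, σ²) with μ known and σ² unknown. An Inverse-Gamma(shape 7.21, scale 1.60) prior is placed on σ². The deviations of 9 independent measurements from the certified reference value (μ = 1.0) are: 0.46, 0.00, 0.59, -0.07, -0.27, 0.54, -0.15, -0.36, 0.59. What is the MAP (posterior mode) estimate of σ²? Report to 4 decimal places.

0.1821

With known mean μ and an Inverse-Gamma(α, β) prior on σ², the Normal likelihood is conjugate: posterior is Inv-Gamma(α + n/2, β + Σ(xᵢ−μ)²/2).
Σ(xᵢ−μ)² = (0.46)² + (0.00)² + (0.59)² + (-0.07)² + (-0.27)² + (0.54)² + (-0.15)² + (-0.36)² + (0.59)² = 1.4293.
Posterior: Inv-Gamma(7.21 + 9/2, 1.60 + 1.4293/2) = Inv-Gamma(11.71, 2.31465).
Mode = β/(α+1) = 2.31465/12.71 = 0.1821.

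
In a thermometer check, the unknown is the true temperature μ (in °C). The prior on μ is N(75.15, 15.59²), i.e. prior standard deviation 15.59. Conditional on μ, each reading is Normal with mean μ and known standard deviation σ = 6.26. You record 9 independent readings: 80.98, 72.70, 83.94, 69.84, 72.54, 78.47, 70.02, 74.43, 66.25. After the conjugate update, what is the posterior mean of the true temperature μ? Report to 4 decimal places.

For Normal data with known variance σ², a Normal(μ₀, σ₀²) prior on μ is conjugate. Posterior precision = 1/σ₀² + n/σ²; posterior mean is the precision-weighted average of μ₀ and x̄.
Σxᵢ = 80.98 + 72.70 + 83.94 + 69.84 + 72.54 + 78.47 + 70.02 + 74.43 + 66.25 = 669.17, so n·x̄ = 669.17.
σ₀² = 15.59² = 243.0481, σ² = 6.26² = 39.1876; σ² + n·σ₀² = 39.1876 + 9·243.0481 = 2226.6205.
Posterior mean = (μ₀/σ₀² + n·x̄/σ²)/(1/σ₀² + n/σ²) = (σ²·μ₀ + σ₀²·n·x̄)/(σ² + n·σ₀²) = (39.1876·75.15 + 243.0481·669.17)/2226.6205 = 165585.445217/2226.6205 = 74.3663.

74.3663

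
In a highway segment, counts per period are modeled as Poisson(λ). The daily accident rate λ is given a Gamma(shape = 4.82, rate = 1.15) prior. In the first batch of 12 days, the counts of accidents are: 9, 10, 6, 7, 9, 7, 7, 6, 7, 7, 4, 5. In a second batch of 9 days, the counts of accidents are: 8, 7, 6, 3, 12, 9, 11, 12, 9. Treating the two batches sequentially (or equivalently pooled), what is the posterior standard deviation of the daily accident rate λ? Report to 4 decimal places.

0.5814

With a Gamma(shape α, rate β) prior, the Poisson likelihood is conjugate: the posterior is Gamma(α + ΣXᵢ, β + n).
Batch 1: sum of counts S = 84 over n = 12 days.
After batch 1: Gamma(α+S, β+n) = Gamma(4.82+84, 1.15+12) = Gamma(88.82, 13.15).
Batch 2: sum of counts S = 77 over n = 9 days.
After batch 2: Gamma(α+S, β+n) = Gamma(88.82+77, 13.15+9) = Gamma(165.82, 22.15).
SD = √α/β = √165.82/22.15 = 0.5814.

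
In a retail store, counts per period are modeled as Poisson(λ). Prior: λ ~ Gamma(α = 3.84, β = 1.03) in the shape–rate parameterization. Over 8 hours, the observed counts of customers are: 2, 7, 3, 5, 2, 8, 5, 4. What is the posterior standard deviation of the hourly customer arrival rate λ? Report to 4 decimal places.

With a Gamma(shape α, rate β) prior, the Poisson likelihood is conjugate: the posterior is Gamma(α + ΣXᵢ, β + n).
Sum of counts S = 36 over n = 8 hours.
Posterior: Gamma(α+S, β+n) = Gamma(3.84+36, 1.03+8) = Gamma(39.84, 9.03).
SD = √α/β = √39.84/9.03 = 0.6990.

0.6990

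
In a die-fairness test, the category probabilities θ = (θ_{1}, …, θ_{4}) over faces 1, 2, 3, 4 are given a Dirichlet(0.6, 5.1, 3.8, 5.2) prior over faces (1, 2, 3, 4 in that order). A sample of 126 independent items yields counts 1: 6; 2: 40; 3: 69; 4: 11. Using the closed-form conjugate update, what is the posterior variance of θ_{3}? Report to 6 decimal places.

The Dirichlet prior is conjugate to the Multinomial likelihood: each posterior αⱼ = prior αⱼ + observed count nⱼ.
Posterior concentration: (6.6, 45.1, 72.8, 16.2), total = 140.7.
Var[θ_j] = α_j(Σα−α_j)/((Σα)²(Σα+1)) = 72.8·67.9/(140.7²·141.7) = 0.001762.

0.001762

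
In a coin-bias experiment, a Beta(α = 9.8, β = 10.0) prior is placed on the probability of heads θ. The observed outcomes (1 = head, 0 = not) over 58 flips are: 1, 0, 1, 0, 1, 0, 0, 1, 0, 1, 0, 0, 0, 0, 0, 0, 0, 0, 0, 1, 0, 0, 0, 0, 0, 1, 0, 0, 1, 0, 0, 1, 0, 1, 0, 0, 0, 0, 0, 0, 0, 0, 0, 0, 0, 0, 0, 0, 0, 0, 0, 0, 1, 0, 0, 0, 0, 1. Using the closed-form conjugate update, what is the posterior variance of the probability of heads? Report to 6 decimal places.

The Beta prior is conjugate to a Binomial/Bernoulli likelihood; the update adds successes to α and failures to β.
Posterior: Beta(α+k, β+n−k) = Beta(9.8+12, 10.0+46) = Beta(21.8, 56.0).
Var = αβ/((α+β)²(α+β+1)) = 21.8·56.0/(77.8²·78.8) = 0.002560.

0.002560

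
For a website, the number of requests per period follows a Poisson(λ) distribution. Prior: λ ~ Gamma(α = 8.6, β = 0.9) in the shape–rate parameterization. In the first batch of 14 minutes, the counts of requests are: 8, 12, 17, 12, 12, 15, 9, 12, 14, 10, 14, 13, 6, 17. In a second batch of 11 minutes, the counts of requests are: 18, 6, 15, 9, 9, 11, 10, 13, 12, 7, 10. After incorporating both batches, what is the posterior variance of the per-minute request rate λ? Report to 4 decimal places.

With a Gamma(shape α, rate β) prior, the Poisson likelihood is conjugate: the posterior is Gamma(α + ΣXᵢ, β + n).
Batch 1: sum of counts S = 171 over n = 14 minutes.
After batch 1: Gamma(α+S, β+n) = Gamma(8.6+171, 0.9+14) = Gamma(179.6, 14.9).
Batch 2: sum of counts S = 120 over n = 11 minutes.
After batch 2: Gamma(α+S, β+n) = Gamma(179.6+120, 14.9+11) = Gamma(299.6, 25.9).
Var = α/β² = 299.6/25.9² = 0.4466.

0.4466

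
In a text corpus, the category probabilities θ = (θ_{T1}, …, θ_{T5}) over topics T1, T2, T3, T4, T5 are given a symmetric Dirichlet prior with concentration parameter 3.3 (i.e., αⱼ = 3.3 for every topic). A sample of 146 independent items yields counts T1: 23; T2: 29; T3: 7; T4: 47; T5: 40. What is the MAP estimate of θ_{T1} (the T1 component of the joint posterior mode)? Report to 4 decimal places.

0.1606

The Dirichlet prior is conjugate to the Multinomial likelihood: each posterior αⱼ = prior αⱼ + observed count nⱼ.
Posterior concentration: (26.3, 32.3, 10.3, 50.3, 43.3), total = 162.5.
Joint mode component: (α_{T1}−1)/(Σα−K) = 25.3/157.5 = 0.1606.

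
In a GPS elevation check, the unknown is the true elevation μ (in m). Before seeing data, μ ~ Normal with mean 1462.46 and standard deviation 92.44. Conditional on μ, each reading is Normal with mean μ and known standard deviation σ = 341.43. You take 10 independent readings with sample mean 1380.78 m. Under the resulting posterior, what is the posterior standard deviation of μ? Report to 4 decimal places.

For Normal data with known variance σ², a Normal(μ₀, σ₀²) prior on μ is conjugate. Posterior precision = 1/σ₀² + n/σ²; posterior mean is the precision-weighted average of μ₀ and x̄.
σ₀² = 92.44² = 8545.1536, σ² = 341.43² = 116574.4449; σ² + n·σ₀² = 116574.4449 + 10·8545.1536 = 202025.9809.
Posterior precision = 1/σ₀² + n/σ² = 1/8545.1536 + 10/116574.4449 = (σ² + n·σ₀²)/(σ₀²σ²) = 202025.9809/(8545.1536·116574.4449); posterior variance σₙ² = σ₀²σ²/(σ² + n·σ₀²) = 8545.1536·116574.4449/202025.9809 = 4930.784313.
Posterior SD = √σₙ² = √(8545.1536·116574.4449/202025.9809) = 70.2195.

70.2195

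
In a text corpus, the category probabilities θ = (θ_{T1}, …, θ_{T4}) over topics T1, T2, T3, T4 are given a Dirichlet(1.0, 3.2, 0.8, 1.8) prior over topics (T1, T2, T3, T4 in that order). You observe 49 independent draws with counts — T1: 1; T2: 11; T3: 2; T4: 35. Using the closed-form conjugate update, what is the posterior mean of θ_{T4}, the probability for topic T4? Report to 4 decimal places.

The Dirichlet prior is conjugate to the Multinomial likelihood: each posterior αⱼ = prior αⱼ + observed count nⱼ.
Posterior concentration: (2.0, 14.2, 2.8, 36.8), total = 55.8.
E[θ_{T4}|data] = α_{T4}/Σα = 36.8/55.8 = 0.6595.

0.6595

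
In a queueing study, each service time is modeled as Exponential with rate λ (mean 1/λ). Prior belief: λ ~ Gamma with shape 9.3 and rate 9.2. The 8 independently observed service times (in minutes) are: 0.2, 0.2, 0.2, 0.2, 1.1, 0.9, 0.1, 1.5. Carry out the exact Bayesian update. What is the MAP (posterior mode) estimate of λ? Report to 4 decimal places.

1.1985

With a Gamma(shape α, rate β) prior on the exponential rate λ, the posterior after n observations with total T = Σxᵢ is Gamma(α+n, β+T).
Sum of observations T = 4.4 minutes; n = 8.
Posterior: Gamma(9.3+8, 9.2+4.4) = Gamma(17.3, 13.6).
Mode = (α−1)/β = 1.1985.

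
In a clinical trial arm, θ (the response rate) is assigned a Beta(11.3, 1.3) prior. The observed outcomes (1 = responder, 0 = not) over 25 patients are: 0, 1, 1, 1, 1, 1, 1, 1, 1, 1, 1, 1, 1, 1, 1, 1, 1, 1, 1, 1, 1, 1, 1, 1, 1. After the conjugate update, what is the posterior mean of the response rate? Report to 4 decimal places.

0.9388

The Beta prior is conjugate to a Binomial/Bernoulli likelihood; the update adds successes to α and failures to β.
Posterior: Beta(α+k, β+n−k) = Beta(11.3+24, 1.3+1) = Beta(35.3, 2.3).
Posterior mean = α/(α+β) = 35.3/37.6 = 0.9388.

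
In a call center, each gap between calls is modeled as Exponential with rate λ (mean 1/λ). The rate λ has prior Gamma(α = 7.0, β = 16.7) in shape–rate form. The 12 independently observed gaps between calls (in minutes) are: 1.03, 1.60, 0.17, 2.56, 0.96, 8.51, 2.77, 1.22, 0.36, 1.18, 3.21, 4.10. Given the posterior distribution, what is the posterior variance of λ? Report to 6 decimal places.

With a Gamma(shape α, rate β) prior on the exponential rate λ, the posterior after n observations with total T = Σxᵢ is Gamma(α+n, β+T).
Sum of observations T = 27.67 minutes; n = 12.
Posterior: Gamma(7.0+12, 16.7+27.67) = Gamma(19.0, 44.37).
Var = α/β² = 0.009651.

0.009651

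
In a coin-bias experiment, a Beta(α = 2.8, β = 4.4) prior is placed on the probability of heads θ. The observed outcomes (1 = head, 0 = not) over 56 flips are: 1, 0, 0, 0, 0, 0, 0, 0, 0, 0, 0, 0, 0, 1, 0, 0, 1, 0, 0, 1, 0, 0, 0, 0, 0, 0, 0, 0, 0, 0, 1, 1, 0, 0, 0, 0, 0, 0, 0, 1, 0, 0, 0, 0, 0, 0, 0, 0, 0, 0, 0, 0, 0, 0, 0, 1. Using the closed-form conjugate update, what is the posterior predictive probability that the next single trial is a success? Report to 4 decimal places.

The Beta prior is conjugate to a Binomial/Bernoulli likelihood; the update adds successes to α and failures to β.
Posterior: Beta(α+k, β+n−k) = Beta(2.8+8, 4.4+48) = Beta(10.8, 52.4).
For a single future Bernoulli trial, P(success | data) = α/(α+β) = 0.1709.

0.1709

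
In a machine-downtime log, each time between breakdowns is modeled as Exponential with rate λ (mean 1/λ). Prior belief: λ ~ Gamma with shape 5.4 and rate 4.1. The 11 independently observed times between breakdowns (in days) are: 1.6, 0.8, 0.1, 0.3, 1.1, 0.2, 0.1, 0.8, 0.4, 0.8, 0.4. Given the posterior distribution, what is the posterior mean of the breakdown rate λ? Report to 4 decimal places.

With a Gamma(shape α, rate β) prior on the exponential rate λ, the posterior after n observations with total T = Σxᵢ is Gamma(α+n, β+T).
Sum of observations T = 6.6 days; n = 11.
Posterior: Gamma(5.4+11, 4.1+6.6) = Gamma(16.4, 10.7).
Posterior mean of λ = α/β = 16.4/10.7 = 1.5327.

1.5327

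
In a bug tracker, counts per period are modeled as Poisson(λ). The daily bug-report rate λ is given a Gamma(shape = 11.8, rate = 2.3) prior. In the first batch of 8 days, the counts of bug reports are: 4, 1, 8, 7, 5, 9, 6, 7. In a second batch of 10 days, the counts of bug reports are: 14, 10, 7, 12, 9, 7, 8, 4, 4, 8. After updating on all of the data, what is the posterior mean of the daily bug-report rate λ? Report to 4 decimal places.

6.9852

With a Gamma(shape α, rate β) prior, the Poisson likelihood is conjugate: the posterior is Gamma(α + ΣXᵢ, β + n).
Batch 1: sum of counts S = 47 over n = 8 days.
After batch 1: Gamma(α+S, β+n) = Gamma(11.8+47, 2.3+8) = Gamma(58.8, 10.3).
Batch 2: sum of counts S = 83 over n = 10 days.
After batch 2: Gamma(α+S, β+n) = Gamma(58.8+83, 10.3+10) = Gamma(141.8, 20.3).
Posterior mean = α/β = 141.8/20.3 = 6.9852.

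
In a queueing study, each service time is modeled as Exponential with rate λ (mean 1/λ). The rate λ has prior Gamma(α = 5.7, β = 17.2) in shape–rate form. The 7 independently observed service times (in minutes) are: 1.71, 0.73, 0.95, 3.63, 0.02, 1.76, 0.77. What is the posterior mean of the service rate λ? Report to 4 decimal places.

With a Gamma(shape α, rate β) prior on the exponential rate λ, the posterior after n observations with total T = Σxᵢ is Gamma(α+n, β+T).
Sum of observations T = 9.57 minutes; n = 7.
Posterior: Gamma(5.7+7, 17.2+9.57) = Gamma(12.7, 26.77).
Posterior mean of λ = α/β = 12.7/26.77 = 0.4744.

0.4744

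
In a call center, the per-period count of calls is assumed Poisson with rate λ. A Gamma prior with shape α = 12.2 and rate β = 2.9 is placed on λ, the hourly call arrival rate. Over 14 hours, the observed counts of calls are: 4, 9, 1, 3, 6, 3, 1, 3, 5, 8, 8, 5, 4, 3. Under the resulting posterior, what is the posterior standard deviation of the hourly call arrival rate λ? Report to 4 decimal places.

0.5131

With a Gamma(shape α, rate β) prior, the Poisson likelihood is conjugate: the posterior is Gamma(α + ΣXᵢ, β + n).
Sum of counts S = 63 over n = 14 hours.
Posterior: Gamma(α+S, β+n) = Gamma(12.2+63, 2.9+14) = Gamma(75.2, 16.9).
SD = √α/β = √75.2/16.9 = 0.5131.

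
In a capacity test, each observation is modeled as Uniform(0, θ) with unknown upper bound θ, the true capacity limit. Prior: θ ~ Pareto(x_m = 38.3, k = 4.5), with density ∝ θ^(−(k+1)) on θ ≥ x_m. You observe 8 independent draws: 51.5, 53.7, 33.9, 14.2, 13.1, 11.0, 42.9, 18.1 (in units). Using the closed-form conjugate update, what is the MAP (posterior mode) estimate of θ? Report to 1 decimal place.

53.7

A Pareto(scale x_m, shape k) prior on the upper bound θ of Uniform(0, θ) is conjugate: posterior is Pareto(max(x_m, max xᵢ), k + n).
Sample maximum = 53.7; prior scale x_m = 38.3 → posterior scale = max = 53.7.
Posterior shape = 4.5 + 8 = 12.5.
The Pareto density is decreasing on [x_m, ∞), so the mode is x_m = 53.7.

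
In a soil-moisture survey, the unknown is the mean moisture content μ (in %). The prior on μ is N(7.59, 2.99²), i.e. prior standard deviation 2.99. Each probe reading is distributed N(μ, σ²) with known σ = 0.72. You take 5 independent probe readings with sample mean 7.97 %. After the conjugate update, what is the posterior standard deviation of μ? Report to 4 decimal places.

0.3201

For Normal data with known variance σ², a Normal(μ₀, σ₀²) prior on μ is conjugate. Posterior precision = 1/σ₀² + n/σ²; posterior mean is the precision-weighted average of μ₀ and x̄.
σ₀² = 2.99² = 8.9401, σ² = 0.72² = 0.5184; σ² + n·σ₀² = 0.5184 + 5·8.9401 = 45.2189.
Posterior precision = 1/σ₀² + n/σ² = 1/8.9401 + 5/0.5184 = (σ² + n·σ₀²)/(σ₀²σ²) = 45.2189/(8.9401·0.5184); posterior variance σₙ² = σ₀²σ²/(σ² + n·σ₀²) = 8.9401·0.5184/45.2189 = 0.102491.
Posterior SD = √σₙ² = √(8.9401·0.5184/45.2189) = 0.3201.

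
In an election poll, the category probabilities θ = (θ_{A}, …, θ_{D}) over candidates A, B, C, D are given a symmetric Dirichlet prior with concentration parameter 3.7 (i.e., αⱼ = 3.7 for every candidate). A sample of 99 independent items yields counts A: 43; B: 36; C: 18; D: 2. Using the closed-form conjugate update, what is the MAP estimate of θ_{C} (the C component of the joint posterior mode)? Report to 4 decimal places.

0.1885

The Dirichlet prior is conjugate to the Multinomial likelihood: each posterior αⱼ = prior αⱼ + observed count nⱼ.
Posterior concentration: (46.7, 39.7, 21.7, 5.7), total = 113.8.
Joint mode component: (α_{C}−1)/(Σα−K) = 20.7/109.8 = 0.1885.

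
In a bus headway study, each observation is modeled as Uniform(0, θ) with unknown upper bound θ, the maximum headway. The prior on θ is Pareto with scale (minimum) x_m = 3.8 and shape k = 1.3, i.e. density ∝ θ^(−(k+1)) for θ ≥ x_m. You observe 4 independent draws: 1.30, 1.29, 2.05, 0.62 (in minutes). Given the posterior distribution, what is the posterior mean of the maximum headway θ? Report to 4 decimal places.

4.6837

A Pareto(scale x_m, shape k) prior on the upper bound θ of Uniform(0, θ) is conjugate: posterior is Pareto(max(x_m, max xᵢ), k + n).
Sample maximum = 2.05; prior scale x_m = 3.8 → posterior scale = max = 3.80.
Posterior shape = 1.3 + 4 = 5.3.
E[θ|data] = k·x_m/(k−1) = 5.3·3.80/4.3 = 4.6837.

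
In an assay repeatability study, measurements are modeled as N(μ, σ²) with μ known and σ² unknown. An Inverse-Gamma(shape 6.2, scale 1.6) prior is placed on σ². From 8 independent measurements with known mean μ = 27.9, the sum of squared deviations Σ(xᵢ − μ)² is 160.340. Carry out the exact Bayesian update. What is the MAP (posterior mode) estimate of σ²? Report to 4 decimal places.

7.3009

With known mean μ and an Inverse-Gamma(α, β) prior on σ², the Normal likelihood is conjugate: posterior is Inv-Gamma(α + n/2, β + Σ(xᵢ−μ)²/2).
Posterior: Inv-Gamma(6.2 + 8/2, 1.6 + 160.340/2) = Inv-Gamma(10.20, 81.7700).
Mode = β/(α+1) = 81.7700/11.20 = 7.3009.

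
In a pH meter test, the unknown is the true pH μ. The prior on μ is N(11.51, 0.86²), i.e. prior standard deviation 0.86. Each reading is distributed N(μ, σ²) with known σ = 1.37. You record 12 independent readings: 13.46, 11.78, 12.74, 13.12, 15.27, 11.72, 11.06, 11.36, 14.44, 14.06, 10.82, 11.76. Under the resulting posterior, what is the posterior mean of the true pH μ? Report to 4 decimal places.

For Normal data with known variance σ², a Normal(μ₀, σ₀²) prior on μ is conjugate. Posterior precision = 1/σ₀² + n/σ²; posterior mean is the precision-weighted average of μ₀ and x̄.
Σxᵢ = 13.46 + 11.78 + 12.74 + 13.12 + 15.27 + 11.72 + 11.06 + 11.36 + 14.44 + 14.06 + 10.82 + 11.76 = 151.59, so n·x̄ = 151.59.
σ₀² = 0.86² = 0.7396, σ² = 1.37² = 1.8769; σ² + n·σ₀² = 1.8769 + 12·0.7396 = 10.7521.
Posterior mean = (μ₀/σ₀² + n·x̄/σ²)/(1/σ₀² + n/σ²) = (σ²·μ₀ + σ₀²·n·x̄)/(σ² + n·σ₀²) = (1.8769·11.51 + 0.7396·151.59)/10.7521 = 133.719083/10.7521 = 12.4366.

12.4366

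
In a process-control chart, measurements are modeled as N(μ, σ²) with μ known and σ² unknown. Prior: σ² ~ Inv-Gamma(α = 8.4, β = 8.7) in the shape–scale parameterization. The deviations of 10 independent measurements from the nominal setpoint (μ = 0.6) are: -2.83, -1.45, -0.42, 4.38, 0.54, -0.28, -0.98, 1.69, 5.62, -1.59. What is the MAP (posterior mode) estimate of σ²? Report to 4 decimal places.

2.9573

With known mean μ and an Inverse-Gamma(α, β) prior on σ², the Normal likelihood is conjugate: posterior is Inv-Gamma(α + n/2, β + Σ(xᵢ−μ)²/2).
Σ(xᵢ−μ)² = (-2.83)² + (-1.45)² + (-0.42)² + (4.38)² + (0.54)² + (-0.28)² + (-0.98)² + (1.69)² + (5.62)² + (-1.59)² = 67.7712.
Posterior: Inv-Gamma(8.4 + 10/2, 8.7 + 67.7712/2) = Inv-Gamma(13.40, 42.58560).
Mode = β/(α+1) = 42.58560/14.40 = 2.9573.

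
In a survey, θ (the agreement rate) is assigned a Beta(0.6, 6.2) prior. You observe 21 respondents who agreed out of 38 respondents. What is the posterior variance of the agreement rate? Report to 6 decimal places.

The Beta prior is conjugate to a Binomial/Bernoulli likelihood; the update adds successes to α and failures to β.
Posterior: Beta(α+k, β+n−k) = Beta(0.6+21, 6.2+17) = Beta(21.6, 23.2).
Var = αβ/((α+β)²(α+β+1)) = 21.6·23.2/(44.8²·45.8) = 0.005452.

0.005452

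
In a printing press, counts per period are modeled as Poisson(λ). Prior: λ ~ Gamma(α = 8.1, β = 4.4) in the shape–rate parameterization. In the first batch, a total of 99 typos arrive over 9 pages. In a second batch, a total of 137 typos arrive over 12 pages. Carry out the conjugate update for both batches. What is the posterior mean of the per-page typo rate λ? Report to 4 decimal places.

9.6102

With a Gamma(shape α, rate β) prior, the Poisson likelihood is conjugate: the posterior is Gamma(α + ΣXᵢ, β + n).
After batch 1: Gamma(α+S, β+n) = Gamma(8.1+99, 4.4+9) = Gamma(107.1, 13.4).
After batch 2: Gamma(α+S, β+n) = Gamma(107.1+137, 13.4+12) = Gamma(244.1, 25.4).
Posterior mean = α/β = 244.1/25.4 = 9.6102.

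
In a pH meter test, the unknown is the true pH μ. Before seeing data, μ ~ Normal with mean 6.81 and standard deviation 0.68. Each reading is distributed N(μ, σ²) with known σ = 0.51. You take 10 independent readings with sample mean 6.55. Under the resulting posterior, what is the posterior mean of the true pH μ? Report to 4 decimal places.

For Normal data with known variance σ², a Normal(μ₀, σ₀²) prior on μ is conjugate. Posterior precision = 1/σ₀² + n/σ²; posterior mean is the precision-weighted average of μ₀ and x̄.
n·x̄ = 10·6.55 = 65.5.
σ₀² = 0.68² = 0.4624, σ² = 0.51² = 0.2601; σ² + n·σ₀² = 0.2601 + 10·0.4624 = 4.8841.
Posterior mean = (μ₀/σ₀² + n·x̄/σ²)/(1/σ₀² + n/σ²) = (σ²·μ₀ + σ₀²·n·x̄)/(σ² + n·σ₀²) = (0.2601·6.81 + 0.4624·65.5)/4.8841 = 32.058481/4.8841 = 6.5638.

6.5638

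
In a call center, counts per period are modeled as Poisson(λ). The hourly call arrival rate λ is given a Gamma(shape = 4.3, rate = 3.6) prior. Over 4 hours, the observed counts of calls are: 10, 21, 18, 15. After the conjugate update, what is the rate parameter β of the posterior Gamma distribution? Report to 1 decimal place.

7.6

With a Gamma(shape α, rate β) prior, the Poisson likelihood is conjugate: the posterior is Gamma(α + ΣXᵢ, β + n).
Sum of counts S = 64 over n = 4 hours.
Posterior: Gamma(α+S, β+n) = Gamma(4.3+64, 3.6+4) = Gamma(68.3, 7.6).
Posterior β = 7.6.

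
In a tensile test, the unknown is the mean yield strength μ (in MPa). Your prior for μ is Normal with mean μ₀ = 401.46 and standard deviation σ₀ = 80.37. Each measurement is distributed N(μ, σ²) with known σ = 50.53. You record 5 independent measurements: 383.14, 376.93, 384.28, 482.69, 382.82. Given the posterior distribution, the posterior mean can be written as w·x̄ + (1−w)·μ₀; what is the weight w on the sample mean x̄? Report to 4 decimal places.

0.9267

For Normal data with known variance σ², a Normal(μ₀, σ₀²) prior on μ is conjugate. Posterior precision = 1/σ₀² + n/σ²; posterior mean is the precision-weighted average of μ₀ and x̄.
σ₀² = 80.37² = 6459.3369, σ² = 50.53² = 2553.2809. Prior precision 1/σ₀² = 1/6459.3369; data precision n/σ² = 5/2553.2809.
w = (n/σ²)/(1/σ₀² + n/σ²) = n·σ₀²/(σ² + n·σ₀²) = 5·6459.3369/(2553.2809 + 5·6459.3369) = 32296.6845/34849.9654 = 0.9267.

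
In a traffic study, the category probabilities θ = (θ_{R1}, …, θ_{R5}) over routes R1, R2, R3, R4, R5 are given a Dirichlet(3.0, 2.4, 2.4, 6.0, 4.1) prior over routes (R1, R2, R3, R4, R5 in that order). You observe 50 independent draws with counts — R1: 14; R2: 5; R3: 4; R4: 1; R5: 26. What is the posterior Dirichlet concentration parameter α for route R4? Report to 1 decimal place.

The Dirichlet prior is conjugate to the Multinomial likelihood: each posterior αⱼ = prior αⱼ + observed count nⱼ.
Posterior concentration: (17.0, 7.4, 6.4, 7.0, 30.1), total = 67.9.
α_{R4} = 6.0 + 1 = 7.0.

7.0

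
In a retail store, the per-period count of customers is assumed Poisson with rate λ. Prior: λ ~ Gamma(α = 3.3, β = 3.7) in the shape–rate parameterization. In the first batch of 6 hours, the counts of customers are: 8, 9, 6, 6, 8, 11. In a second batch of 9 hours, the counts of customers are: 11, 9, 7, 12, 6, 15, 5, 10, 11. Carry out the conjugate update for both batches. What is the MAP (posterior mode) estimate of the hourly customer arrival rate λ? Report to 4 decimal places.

With a Gamma(shape α, rate β) prior, the Poisson likelihood is conjugate: the posterior is Gamma(α + ΣXᵢ, β + n).
Batch 1: sum of counts S = 48 over n = 6 hours.
After batch 1: Gamma(α+S, β+n) = Gamma(3.3+48, 3.7+6) = Gamma(51.3, 9.7).
Batch 2: sum of counts S = 86 over n = 9 hours.
After batch 2: Gamma(α+S, β+n) = Gamma(51.3+86, 9.7+9) = Gamma(137.3, 18.7).
Mode of Gamma(α,β) for α≥1 is (α−1)/β = 136.3/18.7 = 7.2888.

7.2888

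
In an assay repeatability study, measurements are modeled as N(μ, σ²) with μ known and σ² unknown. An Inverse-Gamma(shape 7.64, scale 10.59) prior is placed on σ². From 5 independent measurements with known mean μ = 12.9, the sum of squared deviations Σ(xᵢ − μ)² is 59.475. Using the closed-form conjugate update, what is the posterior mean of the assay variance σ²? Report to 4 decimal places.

With known mean μ and an Inverse-Gamma(α, β) prior on σ², the Normal likelihood is conjugate: posterior is Inv-Gamma(α + n/2, β + Σ(xᵢ−μ)²/2).
Posterior: Inv-Gamma(7.64 + 5/2, 10.59 + 59.475/2) = Inv-Gamma(10.14, 40.3275).
E[σ²|data] = β/(α−1) = 40.3275/9.14 = 4.4122.

4.4122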